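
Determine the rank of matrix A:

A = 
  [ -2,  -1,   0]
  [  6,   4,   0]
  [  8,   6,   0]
rank(A) = 2

Row reduce:
R2 → R2 + (3)·R1
R3 → R3 + (4)·R1
R3 → R3 - (2)·R2
REF = 
  [ -2,  -1,   0]
  [  0,   1,   0]
  [  0,   0,   0]
Pivot columns: 1, 2 → 2 pivots.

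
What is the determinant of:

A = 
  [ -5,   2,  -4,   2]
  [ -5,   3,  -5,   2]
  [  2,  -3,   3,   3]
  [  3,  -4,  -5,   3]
Cofactor expansion along row 1: det(A) = a₁₁M₁₁ - a₁₂M₁₂ + a₁₃M₁₃ - a₁₄M₁₄

M₁₁ = det[[3, -5, 2]; [-3, 3, 3]; [-4, -5, 3]]
  = (3)·((3)(3) - (3)(-5)) - (-5)·((-3)(3) - (3)(-4)) + (2)·((-3)(-5) - (3)(-4))
  = (3)(24) - (-5)(3) + (2)(27)
  = 141
M₁₂ = det[[-5, -5, 2]; [2, 3, 3]; [3, -5, 3]]
  = (-5)·((3)(3) - (3)(-5)) - (-5)·((2)(3) - (3)(3)) + (2)·((2)(-5) - (3)(3))
  = (-5)(24) - (-5)(-3) + (2)(-19)
  = -173
M₁₃ = det[[-5, 3, 2]; [2, -3, 3]; [3, -4, 3]]
  = (-5)·((-3)(3) - (3)(-4)) - (3)·((2)(3) - (3)(3)) + (2)·((2)(-4) - (-3)(3))
  = (-5)(3) - (3)(-3) + (2)(1)
  = -4
M₁₄ = det[[-5, 3, -5]; [2, -3, 3]; [3, -4, -5]]
  = (-5)·((-3)(-5) - (3)(-4)) - (3)·((2)(-5) - (3)(3)) + (-5)·((2)(-4) - (-3)(3))
  = (-5)(27) - (3)(-19) + (-5)(1)
  = -83

det(A) = (-5)(141) - (2)(-173) + (-4)(-4) - (2)(-83) = -177

det(A) = -177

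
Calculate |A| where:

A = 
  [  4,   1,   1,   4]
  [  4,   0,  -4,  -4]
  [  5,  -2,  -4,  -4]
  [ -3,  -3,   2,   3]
Cofactor expansion along row 1: det(A) = a₁₁M₁₁ - a₁₂M₁₂ + a₁₃M₁₃ - a₁₄M₁₄

M₁₁ = det[[0, -4, -4]; [-2, -4, -4]; [-3, 2, 3]]
  = (0)·((-4)(3) - (-4)(2)) - (-4)·((-2)(3) - (-4)(-3)) + (-4)·((-2)(2) - (-4)(-3))
  = (0)(-4) - (-4)(-18) + (-4)(-16)
  = -8
M₁₂ = det[[4, -4, -4]; [5, -4, -4]; [-3, 2, 3]]
  = (4)·((-4)(3) - (-4)(2)) - (-4)·((5)(3) - (-4)(-3)) + (-4)·((5)(2) - (-4)(-3))
  = (4)(-4) - (-4)(3) + (-4)(-2)
  = 4
M₁₃ = det[[4, 0, -4]; [5, -2, -4]; [-3, -3, 3]]
  = (4)·((-2)(3) - (-4)(-3)) - (0)·((5)(3) - (-4)(-3)) + (-4)·((5)(-3) - (-2)(-3))
  = (4)(-18) - (0)(3) + (-4)(-21)
  = 12
M₁₄ = det[[4, 0, -4]; [5, -2, -4]; [-3, -3, 2]]
  = (4)·((-2)(2) - (-4)(-3)) - (0)·((5)(2) - (-4)(-3)) + (-4)·((5)(-3) - (-2)(-3))
  = (4)(-16) - (0)(-2) + (-4)(-21)
  = 20

det(A) = (4)(-8) - (1)(4) + (1)(12) - (4)(20) = -104

det(A) = -104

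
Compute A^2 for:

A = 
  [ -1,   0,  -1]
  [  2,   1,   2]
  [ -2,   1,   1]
A² = A·A:
A²[1,1] = (-1)(-1) + (0)(2) + (-1)(-2) = 3
A²[1,2] = (-1)(0) + (0)(1) + (-1)(1) = -1
A²[1,3] = (-1)(-1) + (0)(2) + (-1)(1) = 0
A²[2,1] = (2)(-1) + (1)(2) + (2)(-2) = -4
A²[2,2] = (2)(0) + (1)(1) + (2)(1) = 3
A²[2,3] = (2)(-1) + (1)(2) + (2)(1) = 2
A²[3,1] = (-2)(-1) + (1)(2) + (1)(-2) = 2
A²[3,2] = (-2)(0) + (1)(1) + (1)(1) = 2
A²[3,3] = (-2)(-1) + (1)(2) + (1)(1) = 5
A² = 
  [  3,  -1,   0]
  [ -4,   3,   2]
  [  2,   2,   5]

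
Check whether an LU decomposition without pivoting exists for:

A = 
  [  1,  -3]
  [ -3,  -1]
Yes.
A[1,1] = 1 ≠ 0, so Gaussian elimination proceeds without a row swap: multiplier ℓ₂₁ = (-3)/(1) = -3, and U[2,2] = -1 - (-3)(-3) = -10.
L = 
  [  1,   0]
  [ -3,   1]
U = 
  [  1,  -3]
  [  0, -10]
Check row 2 of LU: [(-3)(1), (-3)(-3) + (-10)] = [-3, -1] = row 2 of A ✓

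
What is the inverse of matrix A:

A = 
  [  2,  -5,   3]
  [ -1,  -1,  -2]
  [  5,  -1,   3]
det(A) = (2)·((-1)(3) - (-2)(-1)) - (-5)·((-1)(3) - (-2)(5)) + (3)·((-1)(-1) - (-1)(5))
  = (2)(-5) - (-5)(7) + (3)(6)
  = 43
det(A) = 43 ≠ 0, so A is invertible.

Cofactors Cᵢⱼ = (-1)ⁱ⁺ʲ·Mᵢⱼ:
C = 
  [ -5,  -7,   6]
  [ 12,  -9, -23]
  [ 13,   1,  -7]

adj(A) = Cᵀ:
adj(A) = 
  [ -5,  12,  13]
  [ -7,  -9,   1]
  [  6, -23,  -7]

A⁻¹ = (1/43) · adj(A):
A⁻¹ = 
  [ -5/43,  12/43,  13/43]
  [ -7/43,  -9/43,   1/43]
  [  6/43, -23/43,  -7/43]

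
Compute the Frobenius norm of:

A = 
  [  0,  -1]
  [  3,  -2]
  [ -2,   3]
||A||_F = 5.196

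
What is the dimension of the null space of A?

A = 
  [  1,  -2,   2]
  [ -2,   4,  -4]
nullity(A) = 2

Row reduce:
R2 → R2 + (2)·R1
REF = 
  [  1,  -2,   2]
  [  0,   0,   0]
Pivot columns: 1 → 1 pivot.
rank(A) = 1, so nullity(A) = 3 - 1 = 2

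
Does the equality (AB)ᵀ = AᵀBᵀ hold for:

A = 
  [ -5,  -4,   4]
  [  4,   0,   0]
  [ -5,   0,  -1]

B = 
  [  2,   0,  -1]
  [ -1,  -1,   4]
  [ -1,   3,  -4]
No

(AB)ᵀ = 
  [-10,   8,  -9]
  [ 16,   0,  -3]
  [-27,  -4,   9]

AᵀBᵀ = 
  [ -5, -19,  37]
  [ -8,   4,   4]
  [  9,  -8,   0]

The two matrices differ, so (AB)ᵀ ≠ AᵀBᵀ in general. The correct identity is (AB)ᵀ = BᵀAᵀ.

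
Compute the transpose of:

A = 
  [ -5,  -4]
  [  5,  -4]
Aᵀ = 
  [ -5,   5]
  [ -4,  -4]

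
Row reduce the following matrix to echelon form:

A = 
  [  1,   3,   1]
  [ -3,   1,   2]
Row operations:
R2 → R2 + (3)·R1

Resulting echelon form:
REF = 
  [  1,   3,   1]
  [  0,  10,   5]

Rank = 2 (number of non-zero pivot rows).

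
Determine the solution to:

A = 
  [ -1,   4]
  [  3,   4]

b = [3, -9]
x = [-3, 0]

Row reduce the augmented matrix [A|b]:
R2 → R2 + (3)·R1
REF = 
  [ -1,   4,   3]
  [  0,  16,   0]

Back-substitution:
x₂ = 0 / 16 = 0
x₁ = (3 - (4)(0)) / (-1) = -3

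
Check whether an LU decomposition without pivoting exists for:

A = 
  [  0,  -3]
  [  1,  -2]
No.
A[1,1] = 0 but A[2,1] = 1 ≠ 0. Any LU with L unit lower triangular has (LU)[1,1] = U[1,1] and (LU)[2,1] = L[2,1]·U[1,1]; matching A forces U[1,1] = 0, which then forces (LU)[2,1] = 0 ≠ 1. A row swap (pivoting) is required.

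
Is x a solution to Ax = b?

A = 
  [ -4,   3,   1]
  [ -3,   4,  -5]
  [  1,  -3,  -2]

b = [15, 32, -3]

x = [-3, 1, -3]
No

Ax = [12, 28, 0] ≠ b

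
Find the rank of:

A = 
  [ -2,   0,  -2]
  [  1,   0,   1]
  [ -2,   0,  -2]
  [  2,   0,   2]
Row reduce:
R2 → R2 + (1/2)·R1
R3 → R3 - (1)·R1
R4 → R4 + (1)·R1
REF = 
  [ -2,   0,  -2]
  [  0,   0,   0]
  [  0,   0,   0]
  [  0,   0,   0]
Pivot columns: 1 → 1 pivot.

rank(A) = 1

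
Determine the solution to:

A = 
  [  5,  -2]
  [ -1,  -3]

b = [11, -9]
x = [3, 2]

Row reduce the augmented matrix [A|b]:
R2 → R2 + (1/5)·R1
REF = 
  [    5,    -2,    11]
  [    0, -17/5, -34/5]

Back-substitution:
x₂ = (-34/5) / (-17/5) = 2
x₁ = (11 - (-2)(2)) / 5 = 3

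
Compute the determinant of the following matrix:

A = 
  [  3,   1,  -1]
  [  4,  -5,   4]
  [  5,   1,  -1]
Cofactor expansion along row 1:
det(A) = (3)·((-5)(-1) - (4)(1)) - (1)·((4)(-1) - (4)(5)) + (-1)·((4)(1) - (-5)(5))
  = (3)(1) - (1)(-24) + (-1)(29)
  = -2

det(A) = -2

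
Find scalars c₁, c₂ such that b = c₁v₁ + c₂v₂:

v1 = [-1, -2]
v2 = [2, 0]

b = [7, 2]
c1 = -1, c2 = 3

b = -1·v1 + 3·v2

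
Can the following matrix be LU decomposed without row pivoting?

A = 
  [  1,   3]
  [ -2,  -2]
Yes.
A[1,1] = 1 ≠ 0, so Gaussian elimination proceeds without a row swap: multiplier ℓ₂₁ = (-2)/(1) = -2, and U[2,2] = -2 - (-2)(3) = 4.
L = 
  [  1,   0]
  [ -2,   1]
U = 
  [  1,   3]
  [  0,   4]
Check row 2 of LU: [(-2)(1), (-2)(3) + 4] = [-2, -2] = row 2 of A ✓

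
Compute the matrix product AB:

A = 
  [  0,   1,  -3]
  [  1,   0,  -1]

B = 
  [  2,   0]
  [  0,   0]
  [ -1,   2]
AB = 
  [  3,  -6]
  [  3,  -2]

A is 2×3 and B is 3×2, so AB is 2×2. Each entry is (row of A)·(column of B):
AB[1,1] = (0)(2) + (1)(0) + (-3)(-1) = 3
AB[1,2] = (0)(0) + (1)(0) + (-3)(2) = -6
AB[2,1] = (1)(2) + (0)(0) + (-1)(-1) = 3
AB[2,2] = (1)(0) + (0)(0) + (-1)(2) = -2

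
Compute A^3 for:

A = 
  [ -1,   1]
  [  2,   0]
A^3 = 
  [ -5,   3]
  [  6,  -2]

A² = A·A:
A²[1,1] = (-1)(-1) + (1)(2) = 3
A²[1,2] = (-1)(1) + (1)(0) = -1
A²[2,1] = (2)(-1) + (0)(2) = -2
A²[2,2] = (2)(1) + (0)(0) = 2
A² = 
  [  3,  -1]
  [ -2,   2]

A^3 = A^2·A:
A^3[1,1] = (3)(-1) + (-1)(2) = -5
A^3[1,2] = (3)(1) + (-1)(0) = 3
A^3[2,1] = (-2)(-1) + (2)(2) = 6
A^3[2,2] = (-2)(1) + (2)(0) = -2
A^3 = 
  [ -5,   3]
  [  6,  -2]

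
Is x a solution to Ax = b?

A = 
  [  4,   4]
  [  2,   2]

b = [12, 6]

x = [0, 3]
Yes

Ax = [12, 6] = b ✓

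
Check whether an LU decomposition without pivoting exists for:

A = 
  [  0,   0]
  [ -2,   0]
No.
A[1,1] = 0 but A[2,1] = -2 ≠ 0. Any LU with L unit lower triangular has (LU)[1,1] = U[1,1] and (LU)[2,1] = L[2,1]·U[1,1]; matching A forces U[1,1] = 0, which then forces (LU)[2,1] = 0 ≠ -2. A row swap (pivoting) is required.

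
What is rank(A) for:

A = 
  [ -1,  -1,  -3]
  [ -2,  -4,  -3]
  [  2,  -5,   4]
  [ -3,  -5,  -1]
Row reduce:
R2 → R2 - (2)·R1
R3 → R3 + (2)·R1
R4 → R4 - (3)·R1
R3 → R3 - (7/2)·R2
R4 → R4 - (1)·R2
R4 → R4 + (2/5)·R3
REF = 
  [   -1,    -1,    -3]
  [    0,    -2,     3]
  [    0,     0, -25/2]
  [    0,     0,     0]
Pivot columns: 1, 2, 3 → 3 pivots.

rank(A) = 3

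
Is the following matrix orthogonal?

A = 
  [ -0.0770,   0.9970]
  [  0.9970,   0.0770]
Yes

AᵀA = 
  [  0.9999,   0]
  [  0,   0.9999]
≈ I (equal to I up to the 4-dp rounding of the entries)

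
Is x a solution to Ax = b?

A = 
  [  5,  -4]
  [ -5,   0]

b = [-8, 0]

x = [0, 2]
Yes

Ax = [-8, 0] = b ✓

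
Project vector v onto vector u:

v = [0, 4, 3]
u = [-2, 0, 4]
v·u = (0)(-2) + (4)(0) + (3)(4) = 12
u·u = (-2)² + (0)² + (4)² = 20
proj_u(v) = (v·u / u·u) × u = (12/20) × u = (3/5) × u

proj_u(v) = [-6/5, 0, 12/5]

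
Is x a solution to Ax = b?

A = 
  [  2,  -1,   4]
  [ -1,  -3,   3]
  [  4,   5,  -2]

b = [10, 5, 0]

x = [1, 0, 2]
Yes

Ax = [10, 5, 0] = b ✓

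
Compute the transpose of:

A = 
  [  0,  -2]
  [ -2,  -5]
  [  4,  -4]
Aᵀ = 
  [  0,  -2,   4]
  [ -2,  -5,  -4]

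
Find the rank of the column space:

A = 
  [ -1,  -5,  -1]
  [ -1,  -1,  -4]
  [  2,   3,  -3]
Row reduce:
R2 → R2 - (1)·R1
R3 → R3 + (2)·R1
R3 → R3 + (7/4)·R2
REF = 
  [   -1,    -5,    -1]
  [    0,     4,    -3]
  [    0,     0, -41/4]
Pivot columns: 1, 2, 3 → 3 pivots.
dim(Col(A)) = number of pivot columns = 3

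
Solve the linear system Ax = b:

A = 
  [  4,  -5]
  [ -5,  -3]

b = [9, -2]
x = [1, -1]

Row reduce the augmented matrix [A|b]:
R2 → R2 + (5/4)·R1
REF = 
  [    4,    -5,     9]
  [    0, -37/4,  37/4]

Back-substitution:
x₂ = (37/4) / (-37/4) = -1
x₁ = (9 - (-5)(-1)) / 4 = 1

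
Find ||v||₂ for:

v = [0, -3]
3

||v||₂ = √((0)² + (-3)²) = √9 = 3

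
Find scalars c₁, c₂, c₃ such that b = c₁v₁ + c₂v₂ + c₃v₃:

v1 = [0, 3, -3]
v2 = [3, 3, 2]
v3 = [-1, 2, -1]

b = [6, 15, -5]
c1 = 3, c2 = 2, c3 = 0

b = 3·v1 + 2·v2 + 0·v3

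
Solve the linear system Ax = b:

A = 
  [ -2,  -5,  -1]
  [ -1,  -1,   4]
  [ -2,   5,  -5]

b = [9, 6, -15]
Row reduce the augmented matrix [A|b]:
R2 → R2 - (1/2)·R1
R3 → R3 - (1)·R1
R3 → R3 - (20/3)·R2
REF = 
  [ -2,  -5,  -1,   9]
  [  0, 3/2, 9/2, 3/2]
  [  0,   0, -34, -34]

Back-substitution:
x₃ = (-34) / (-34) = 1
x₂ = (3/2 - (9/2)(1)) / (3/2) = -2
x₁ = (9 - (-5)(-2) - (-1)(1)) / (-2) = 0

x = [0, -2, 1]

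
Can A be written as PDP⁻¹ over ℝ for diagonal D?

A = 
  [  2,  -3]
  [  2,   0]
No

tr(A) = 2, det(A) = 6
Characteristic polynomial: λ² - tr(A)λ + det(A) = λ² - 2λ + 6
λ² - 2λ + 6 = 0  ⇒  λ = (2 ± √((-2)² - 4·(6)))/2 = (2 ± √(-20))/2
  = 1 + i√5,  1 - i√5
Eigenvalues: 1 + i√5, 1 - i√5  (≈ 1 + 2.236i, 1 - 2.236i)
Has complex eigenvalues (not diagonalizable over ℝ).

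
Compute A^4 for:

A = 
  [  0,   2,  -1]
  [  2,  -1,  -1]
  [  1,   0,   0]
A² = A·A:
A²[1,1] = (0)(0) + (2)(2) + (-1)(1) = 3
A²[1,2] = (0)(2) + (2)(-1) + (-1)(0) = -2
A²[1,3] = (0)(-1) + (2)(-1) + (-1)(0) = -2
A²[2,1] = (2)(0) + (-1)(2) + (-1)(1) = -3
A²[2,2] = (2)(2) + (-1)(-1) + (-1)(0) = 5
A²[2,3] = (2)(-1) + (-1)(-1) + (-1)(0) = -1
A²[3,1] = (1)(0) + (0)(2) + (0)(1) = 0
A²[3,2] = (1)(2) + (0)(-1) + (0)(0) = 2
A²[3,3] = (1)(-1) + (0)(-1) + (0)(0) = -1
A² = 
  [  3,  -2,  -2]
  [ -3,   5,  -1]
  [  0,   2,  -1]

A^3 = A^2·A:
A^3[1,1] = (3)(0) + (-2)(2) + (-2)(1) = -6
A^3[1,2] = (3)(2) + (-2)(-1) + (-2)(0) = 8
A^3[1,3] = (3)(-1) + (-2)(-1) + (-2)(0) = -1
A^3[2,1] = (-3)(0) + (5)(2) + (-1)(1) = 9
A^3[2,2] = (-3)(2) + (5)(-1) + (-1)(0) = -11
A^3[2,3] = (-3)(-1) + (5)(-1) + (-1)(0) = -2
A^3[3,1] = (0)(0) + (2)(2) + (-1)(1) = 3
A^3[3,2] = (0)(2) + (2)(-1) + (-1)(0) = -2
A^3[3,3] = (0)(-1) + (2)(-1) + (-1)(0) = -2
A^3 = 
  [ -6,   8,  -1]
  [  9, -11,  -2]
  [  3,  -2,  -2]

A^4 = A^3·A:
A^4[1,1] = (-6)(0) + (8)(2) + (-1)(1) = 15
A^4[1,2] = (-6)(2) + (8)(-1) + (-1)(0) = -20
A^4[1,3] = (-6)(-1) + (8)(-1) + (-1)(0) = -2
A^4[2,1] = (9)(0) + (-11)(2) + (-2)(1) = -24
A^4[2,2] = (9)(2) + (-11)(-1) + (-2)(0) = 29
A^4[2,3] = (9)(-1) + (-11)(-1) + (-2)(0) = 2
A^4[3,1] = (3)(0) + (-2)(2) + (-2)(1) = -6
A^4[3,2] = (3)(2) + (-2)(-1) + (-2)(0) = 8
A^4[3,3] = (3)(-1) + (-2)(-1) + (-2)(0) = -1
A^4 = 
  [ 15, -20,  -2]
  [-24,  29,   2]
  [ -6,   8,  -1]

Therefore
A^4 = 
  [ 15, -20,  -2]
  [-24,  29,   2]
  [ -6,   8,  -1]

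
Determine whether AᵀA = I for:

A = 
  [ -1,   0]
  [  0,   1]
Yes

AᵀA = 
  [  1,   0]
  [  0,   1]
= I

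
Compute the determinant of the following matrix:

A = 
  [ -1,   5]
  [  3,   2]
For a 2×2 matrix, det = ad - bc = (-1)(2) - (5)(3) = -17

det(A) = -17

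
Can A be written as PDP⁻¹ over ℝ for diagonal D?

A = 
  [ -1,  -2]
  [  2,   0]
No

tr(A) = -1, det(A) = 4
Characteristic polynomial: λ² - tr(A)λ + det(A) = λ² + λ + 4
λ² + λ + 4 = 0  ⇒  λ = (-1 ± √((1)² - 4·(4)))/2 = (-1 ± √(-15))/2
  = (-1 + i√15)/2,  (-1 - i√15)/2
Eigenvalues: (-1 + i√15)/2, (-1 - i√15)/2  (≈ -0.5 + 1.936i, -0.5 - 1.936i)
Has complex eigenvalues (not diagonalizable over ℝ).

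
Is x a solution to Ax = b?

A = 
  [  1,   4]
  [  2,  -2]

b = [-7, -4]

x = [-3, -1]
Yes

Ax = [-7, -4] = b ✓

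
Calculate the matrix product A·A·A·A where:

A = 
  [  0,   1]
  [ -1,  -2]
A² = A·A:
A²[1,1] = (0)(0) + (1)(-1) = -1
A²[1,2] = (0)(1) + (1)(-2) = -2
A²[2,1] = (-1)(0) + (-2)(-1) = 2
A²[2,2] = (-1)(1) + (-2)(-2) = 3
A² = 
  [ -1,  -2]
  [  2,   3]

A^3 = A^2·A:
A^3[1,1] = (-1)(0) + (-2)(-1) = 2
A^3[1,2] = (-1)(1) + (-2)(-2) = 3
A^3[2,1] = (2)(0) + (3)(-1) = -3
A^3[2,2] = (2)(1) + (3)(-2) = -4
A^3 = 
  [  2,   3]
  [ -3,  -4]

A^4 = A^3·A:
A^4[1,1] = (2)(0) + (3)(-1) = -3
A^4[1,2] = (2)(1) + (3)(-2) = -4
A^4[2,1] = (-3)(0) + (-4)(-1) = 4
A^4[2,2] = (-3)(1) + (-4)(-2) = 5
A^4 = 
  [ -3,  -4]
  [  4,   5]

Therefore
A^4 = 
  [ -3,  -4]
  [  4,   5]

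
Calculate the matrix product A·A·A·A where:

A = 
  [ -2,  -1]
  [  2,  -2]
A² = A·A:
A²[1,1] = (-2)(-2) + (-1)(2) = 2
A²[1,2] = (-2)(-1) + (-1)(-2) = 4
A²[2,1] = (2)(-2) + (-2)(2) = -8
A²[2,2] = (2)(-1) + (-2)(-2) = 2
A² = 
  [  2,   4]
  [ -8,   2]

A^3 = A^2·A:
A^3[1,1] = (2)(-2) + (4)(2) = 4
A^3[1,2] = (2)(-1) + (4)(-2) = -10
A^3[2,1] = (-8)(-2) + (2)(2) = 20
A^3[2,2] = (-8)(-1) + (2)(-2) = 4
A^3 = 
  [  4, -10]
  [ 20,   4]

A^4 = A^3·A:
A^4[1,1] = (4)(-2) + (-10)(2) = -28
A^4[1,2] = (4)(-1) + (-10)(-2) = 16
A^4[2,1] = (20)(-2) + (4)(2) = -32
A^4[2,2] = (20)(-1) + (4)(-2) = -28
A^4 = 
  [-28,  16]
  [-32, -28]

Therefore
A^4 = 
  [-28,  16]
  [-32, -28]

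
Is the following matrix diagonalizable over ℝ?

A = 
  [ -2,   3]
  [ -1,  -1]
No

tr(A) = -3, det(A) = 5
Characteristic polynomial: λ² - tr(A)λ + det(A) = λ² + 3λ + 5
λ² + 3λ + 5 = 0  ⇒  λ = (-3 ± √((3)² - 4·(5)))/2 = (-3 ± √(-11))/2
  = (-3 + i√11)/2,  (-3 - i√11)/2
Eigenvalues: (-3 + i√11)/2, (-3 - i√11)/2  (≈ -1.5 + 1.658i, -1.5 - 1.658i)
Has complex eigenvalues (not diagonalizable over ℝ).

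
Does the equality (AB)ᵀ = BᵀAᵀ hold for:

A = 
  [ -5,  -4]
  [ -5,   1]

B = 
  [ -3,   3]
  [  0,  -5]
Yes

(AB)ᵀ = 
  [ 15,  15]
  [  5, -20]

BᵀAᵀ = 
  [ 15,  15]
  [  5, -20]

Both sides are equal — this is the standard identity (AB)ᵀ = BᵀAᵀ, which holds for all A, B.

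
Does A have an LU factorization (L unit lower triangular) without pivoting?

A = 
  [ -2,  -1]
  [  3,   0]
Yes.
A[1,1] = -2 ≠ 0, so Gaussian elimination proceeds without a row swap: multiplier ℓ₂₁ = (3)/(-2) = -3/2, and U[2,2] = 0 - (-3/2)(-1) = -3/2.
L = 
  [   1,    0]
  [-3/2,    1]
U = 
  [  -2,   -1]
  [   0, -3/2]
Check row 2 of LU: [(-3/2)(-2), (-3/2)(-1) + (-3/2)] = [3, 0] = row 2 of A ✓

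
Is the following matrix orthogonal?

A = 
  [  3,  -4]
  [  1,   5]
No

AᵀA = 
  [ 10,  -7]
  [ -7,  41]
≠ I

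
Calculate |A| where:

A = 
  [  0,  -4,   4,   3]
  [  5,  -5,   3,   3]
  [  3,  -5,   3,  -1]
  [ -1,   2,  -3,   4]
-206

Cofactor expansion along row 1: det(A) = a₁₁M₁₁ - a₁₂M₁₂ + a₁₃M₁₃ - a₁₄M₁₄

M₁₁ = det[[-5, 3, 3]; [-5, 3, -1]; [2, -3, 4]]
  = (-5)·((3)(4) - (-1)(-3)) - (3)·((-5)(4) - (-1)(2)) + (3)·((-5)(-3) - (3)(2))
  = (-5)(9) - (3)(-18) + (3)(9)
  = 36
M₁₂ = det[[5, 3, 3]; [3, 3, -1]; [-1, -3, 4]]
  = (5)·((3)(4) - (-1)(-3)) - (3)·((3)(4) - (-1)(-1)) + (3)·((3)(-3) - (3)(-1))
  = (5)(9) - (3)(11) + (3)(-6)
  = -6
M₁₃ = det[[5, -5, 3]; [3, -5, -1]; [-1, 2, 4]]
  = (5)·((-5)(4) - (-1)(2)) - (-5)·((3)(4) - (-1)(-1)) + (3)·((3)(2) - (-5)(-1))
  = (5)(-18) - (-5)(11) + (3)(1)
  = -32
M₁₄ = det[[5, -5, 3]; [3, -5, 3]; [-1, 2, -3]]
  = (5)·((-5)(-3) - (3)(2)) - (-5)·((3)(-3) - (3)(-1)) + (3)·((3)(2) - (-5)(-1))
  = (5)(9) - (-5)(-6) + (3)(1)
  = 18

det(A) = (0)(36) - (-4)(-6) + (4)(-32) - (3)(18) = -206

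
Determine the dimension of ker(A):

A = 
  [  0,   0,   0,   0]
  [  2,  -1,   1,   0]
nullity(A) = 3

Row reduce:
Swap R1 ↔ R2
REF = 
  [  2,  -1,   1,   0]
  [  0,   0,   0,   0]
Pivot columns: 1 → 1 pivot.
rank(A) = 1, so nullity(A) = 4 - 1 = 3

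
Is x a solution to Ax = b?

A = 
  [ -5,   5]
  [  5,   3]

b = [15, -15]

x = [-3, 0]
Yes

Ax = [15, -15] = b ✓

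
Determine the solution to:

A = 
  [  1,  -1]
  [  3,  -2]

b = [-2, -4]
Row reduce the augmented matrix [A|b]:
R2 → R2 - (3)·R1
REF = 
  [  1,  -1,  -2]
  [  0,   1,   2]

Back-substitution:
x₂ = 2 / 1 = 2
x₁ = (-2 - (-1)(2)) / 1 = 0

x = [0, 2]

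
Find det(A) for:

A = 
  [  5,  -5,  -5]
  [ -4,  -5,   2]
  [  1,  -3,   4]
-245

Cofactor expansion along row 1:
det(A) = (5)·((-5)(4) - (2)(-3)) - (-5)·((-4)(4) - (2)(1)) + (-5)·((-4)(-3) - (-5)(1))
  = (5)(-14) - (-5)(-18) + (-5)(17)
  = -245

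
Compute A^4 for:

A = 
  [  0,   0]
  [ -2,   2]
A² = A·A:
A²[1,1] = (0)(0) + (0)(-2) = 0
A²[1,2] = (0)(0) + (0)(2) = 0
A²[2,1] = (-2)(0) + (2)(-2) = -4
A²[2,2] = (-2)(0) + (2)(2) = 4
A² = 
  [  0,   0]
  [ -4,   4]

A^3 = A^2·A:
A^3[1,1] = (0)(0) + (0)(-2) = 0
A^3[1,2] = (0)(0) + (0)(2) = 0
A^3[2,1] = (-4)(0) + (4)(-2) = -8
A^3[2,2] = (-4)(0) + (4)(2) = 8
A^3 = 
  [  0,   0]
  [ -8,   8]

A^4 = A^3·A:
A^4[1,1] = (0)(0) + (0)(-2) = 0
A^4[1,2] = (0)(0) + (0)(2) = 0
A^4[2,1] = (-8)(0) + (8)(-2) = -16
A^4[2,2] = (-8)(0) + (8)(2) = 16
A^4 = 
  [  0,   0]
  [-16,  16]

Therefore
A^4 = 
  [  0,   0]
  [-16,  16]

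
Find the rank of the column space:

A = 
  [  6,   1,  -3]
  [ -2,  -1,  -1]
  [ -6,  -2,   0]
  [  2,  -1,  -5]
dim(Col(A)) = 2

Row reduce:
R2 → R2 + (1/3)·R1
R3 → R3 + (1)·R1
R4 → R4 - (1/3)·R1
R3 → R3 - (3/2)·R2
R4 → R4 - (2)·R2
REF = 
  [   6,    1,   -3]
  [   0, -2/3,   -2]
  [   0,    0,    0]
  [   0,    0,    0]
Pivot columns: 1, 2 → 2 pivots.
dim(Col(A)) = number of pivot columns = 2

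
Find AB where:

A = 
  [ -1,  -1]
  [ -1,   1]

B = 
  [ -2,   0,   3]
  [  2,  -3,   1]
A is 2×2 and B is 2×3, so AB is 2×3. Each entry is (row of A)·(column of B):
AB[1,1] = (-1)(-2) + (-1)(2) = 0
AB[1,2] = (-1)(0) + (-1)(-3) = 3
AB[1,3] = (-1)(3) + (-1)(1) = -4
AB[2,1] = (-1)(-2) + (1)(2) = 4
AB[2,2] = (-1)(0) + (1)(-3) = -3
AB[2,3] = (-1)(3) + (1)(1) = -2

AB = 
  [  0,   3,  -4]
  [  4,  -3,  -2]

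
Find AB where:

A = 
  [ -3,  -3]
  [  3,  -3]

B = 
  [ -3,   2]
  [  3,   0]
A is 2×2 and B is 2×2, so AB is 2×2. Each entry is (row of A)·(column of B):
AB[1,1] = (-3)(-3) + (-3)(3) = 0
AB[1,2] = (-3)(2) + (-3)(0) = -6
AB[2,1] = (3)(-3) + (-3)(3) = -18
AB[2,2] = (3)(2) + (-3)(0) = 6

AB = 
  [  0,  -6]
  [-18,   6]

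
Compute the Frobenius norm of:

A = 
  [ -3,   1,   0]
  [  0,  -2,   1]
||A||_F = 3.873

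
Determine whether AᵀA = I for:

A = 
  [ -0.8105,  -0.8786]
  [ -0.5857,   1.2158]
No

AᵀA = 
  [  1,   0]
  [  0,   2.2501]
≠ I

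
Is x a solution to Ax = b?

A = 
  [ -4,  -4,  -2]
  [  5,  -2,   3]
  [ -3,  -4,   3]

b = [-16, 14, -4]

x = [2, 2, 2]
No

Ax = [-20, 12, -8] ≠ b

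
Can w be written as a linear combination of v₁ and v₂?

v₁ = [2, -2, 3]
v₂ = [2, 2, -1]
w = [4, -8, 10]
Yes

Form the augmented matrix and row-reduce:
[v₁|v₂|w] = 
  [  2,   2,   4]
  [ -2,   2,  -8]
  [  3,  -1,  10]
R2 → R2 + (1)·R1
R3 → R3 - (3/2)·R1
R3 → R3 + (1)·R2
REF = 
  [  2,   2,   4]
  [  0,   4,  -4]
  [  0,   0,   0]

No row of the form [0 0 | nonzero], so the system is consistent. Back-substitution gives c₁ = 3, c₂ = -1: w = (3)·v₁ + (-1)·v₂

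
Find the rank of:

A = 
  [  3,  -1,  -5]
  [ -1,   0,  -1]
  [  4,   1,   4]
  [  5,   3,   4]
rank(A) = 3

Row reduce:
R2 → R2 + (1/3)·R1
R3 → R3 - (4/3)·R1
R4 → R4 - (5/3)·R1
R3 → R3 + (7)·R2
R4 → R4 + (14)·R2
R4 → R4 - (25/8)·R3
REF = 
  [   3,   -1,   -5]
  [   0, -1/3, -8/3]
  [   0,    0,   -8]
  [   0,    0,    0]
Pivot columns: 1, 2, 3 → 3 pivots.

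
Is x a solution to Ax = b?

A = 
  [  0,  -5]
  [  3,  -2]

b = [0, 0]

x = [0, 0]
Yes

Ax = [0, 0] = b ✓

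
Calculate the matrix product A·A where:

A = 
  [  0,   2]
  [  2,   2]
A² = A·A:
A²[1,1] = (0)(0) + (2)(2) = 4
A²[1,2] = (0)(2) + (2)(2) = 4
A²[2,1] = (2)(0) + (2)(2) = 4
A²[2,2] = (2)(2) + (2)(2) = 8
A² = 
  [  4,   4]
  [  4,   8]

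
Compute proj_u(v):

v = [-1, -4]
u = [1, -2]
v·u = (-1)(1) + (-4)(-2) = 7
u·u = (1)² + (-2)² = 5
proj_u(v) = (v·u / u·u) × u = (7/5) × u

proj_u(v) = [7/5, -14/5]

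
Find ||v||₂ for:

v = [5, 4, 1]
6.481

||v||₂ = √((5)² + (4)² + (1)²) = √42 = 6.481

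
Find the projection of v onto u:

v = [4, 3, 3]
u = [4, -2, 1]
proj_u(v) = [52/21, -26/21, 13/21]

v·u = (4)(4) + (3)(-2) + (3)(1) = 13
u·u = (4)² + (-2)² + (1)² = 21
proj_u(v) = (v·u / u·u) × u = (13/21) × u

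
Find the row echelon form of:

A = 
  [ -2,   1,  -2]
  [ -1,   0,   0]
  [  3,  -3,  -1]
Row operations:
R2 → R2 - (1/2)·R1
R3 → R3 + (3/2)·R1
R3 → R3 - (3)·R2

Resulting echelon form:
REF = 
  [  -2,    1,   -2]
  [   0, -1/2,    1]
  [   0,    0,   -7]

Rank = 3 (number of non-zero pivot rows).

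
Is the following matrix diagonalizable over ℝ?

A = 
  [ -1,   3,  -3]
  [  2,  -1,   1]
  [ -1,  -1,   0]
Yes

Characteristic polynomial: det(λI - A) = λ³ + 2λ² - 7λ - 5
By the rational root theorem any rational root is an integer dividing 5; none of those is a root, so p(λ) has no rational roots and hence (being an irreducible cubic) no repeated roots.
Discriminant of the cubic: Δ = 2313
Δ > 0 ⇒ three distinct real eigenvalues: λ ≈ -3.569, -0.6356, 2.204
Three distinct real eigenvalues, so A has 3 independent eigenvectors.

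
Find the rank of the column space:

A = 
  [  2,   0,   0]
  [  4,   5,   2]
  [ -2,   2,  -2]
Row reduce:
R2 → R2 - (2)·R1
R3 → R3 + (1)·R1
R3 → R3 - (2/5)·R2
REF = 
  [    2,     0,     0]
  [    0,     5,     2]
  [    0,     0, -14/5]
Pivot columns: 1, 2, 3 → 3 pivots.
dim(Col(A)) = number of pivot columns = 3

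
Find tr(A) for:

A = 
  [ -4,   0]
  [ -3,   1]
-3

tr(A) = -4 + 1 = -3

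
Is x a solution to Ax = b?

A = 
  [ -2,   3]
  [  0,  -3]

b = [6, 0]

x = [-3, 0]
Yes

Ax = [6, 0] = b ✓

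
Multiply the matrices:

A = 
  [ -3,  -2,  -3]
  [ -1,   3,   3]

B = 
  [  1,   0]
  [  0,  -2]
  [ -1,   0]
AB = 
  [  0,   4]
  [ -4,  -6]

A is 2×3 and B is 3×2, so AB is 2×2. Each entry is (row of A)·(column of B):
AB[1,1] = (-3)(1) + (-2)(0) + (-3)(-1) = 0
AB[1,2] = (-3)(0) + (-2)(-2) + (-3)(0) = 4
AB[2,1] = (-1)(1) + (3)(0) + (3)(-1) = -4
AB[2,2] = (-1)(0) + (3)(-2) + (3)(0) = -6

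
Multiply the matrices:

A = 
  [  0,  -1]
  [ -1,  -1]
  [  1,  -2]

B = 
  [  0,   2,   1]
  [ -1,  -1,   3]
A is 3×2 and B is 2×3, so AB is 3×3. Each entry is (row of A)·(column of B):
AB[1,1] = (0)(0) + (-1)(-1) = 1
AB[1,2] = (0)(2) + (-1)(-1) = 1
AB[1,3] = (0)(1) + (-1)(3) = -3
AB[2,1] = (-1)(0) + (-1)(-1) = 1
AB[2,2] = (-1)(2) + (-1)(-1) = -1
AB[2,3] = (-1)(1) + (-1)(3) = -4
AB[3,1] = (1)(0) + (-2)(-1) = 2
AB[3,2] = (1)(2) + (-2)(-1) = 4
AB[3,3] = (1)(1) + (-2)(3) = -5

AB = 
  [  1,   1,  -3]
  [  1,  -1,  -4]
  [  2,   4,  -5]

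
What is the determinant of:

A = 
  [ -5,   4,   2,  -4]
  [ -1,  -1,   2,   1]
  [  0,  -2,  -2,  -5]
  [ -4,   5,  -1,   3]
-335

Cofactor expansion along row 1: det(A) = a₁₁M₁₁ - a₁₂M₁₂ + a₁₃M₁₃ - a₁₄M₁₄

M₁₁ = det[[-1, 2, 1]; [-2, -2, -5]; [5, -1, 3]]
  = (-1)·((-2)(3) - (-5)(-1)) - (2)·((-2)(3) - (-5)(5)) + (1)·((-2)(-1) - (-2)(5))
  = (-1)(-11) - (2)(19) + (1)(12)
  = -15
M₁₂ = det[[-1, 2, 1]; [0, -2, -5]; [-4, -1, 3]]
  = (-1)·((-2)(3) - (-5)(-1)) - (2)·((0)(3) - (-5)(-4)) + (1)·((0)(-1) - (-2)(-4))
  = (-1)(-11) - (2)(-20) + (1)(-8)
  = 43
M₁₃ = det[[-1, -1, 1]; [0, -2, -5]; [-4, 5, 3]]
  = (-1)·((-2)(3) - (-5)(5)) - (-1)·((0)(3) - (-5)(-4)) + (1)·((0)(5) - (-2)(-4))
  = (-1)(19) - (-1)(-20) + (1)(-8)
  = -47
M₁₄ = det[[-1, -1, 2]; [0, -2, -2]; [-4, 5, -1]]
  = (-1)·((-2)(-1) - (-2)(5)) - (-1)·((0)(-1) - (-2)(-4)) + (2)·((0)(5) - (-2)(-4))
  = (-1)(12) - (-1)(-8) + (2)(-8)
  = -36

det(A) = (-5)(-15) - (4)(43) + (2)(-47) - (-4)(-36) = -335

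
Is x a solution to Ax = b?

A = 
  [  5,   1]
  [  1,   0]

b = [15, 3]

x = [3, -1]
No

Ax = [14, 3] ≠ b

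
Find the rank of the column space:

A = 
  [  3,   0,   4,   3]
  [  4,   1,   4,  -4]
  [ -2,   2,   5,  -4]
dim(Col(A)) = 3

Row reduce:
R2 → R2 - (4/3)·R1
R3 → R3 + (2/3)·R1
R3 → R3 - (2)·R2
REF = 
  [   3,    0,    4,    3]
  [   0,    1, -4/3,   -8]
  [   0,    0, 31/3,   14]
Pivot columns: 1, 2, 3 → 3 pivots.
dim(Col(A)) = number of pivot columns = 3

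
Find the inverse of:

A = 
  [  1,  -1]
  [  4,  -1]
det(A) = (1)(-1) - (-1)(4) = 3
For a 2×2 matrix, A⁻¹ = (1/det(A)) · [[d, -b], [-c, a]]
    = (1/3) · [[-1, 1], [-4, 1]]

A⁻¹ = 
  [-1/3,  1/3]
  [-4/3,  1/3]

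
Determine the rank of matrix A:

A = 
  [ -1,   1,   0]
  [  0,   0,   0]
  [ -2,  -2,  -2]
Row reduce:
R3 → R3 - (2)·R1
Swap R2 ↔ R3
REF = 
  [ -1,   1,   0]
  [  0,  -4,  -2]
  [  0,   0,   0]
Pivot columns: 1, 2 → 2 pivots.

rank(A) = 2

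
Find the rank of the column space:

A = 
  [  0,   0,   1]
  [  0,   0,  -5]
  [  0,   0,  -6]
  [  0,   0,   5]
Row reduce:
R2 → R2 + (5)·R1
R3 → R3 + (6)·R1
R4 → R4 - (5)·R1
REF = 
  [  0,   0,   1]
  [  0,   0,   0]
  [  0,   0,   0]
  [  0,   0,   0]
Pivot columns: 3 → 1 pivot.
dim(Col(A)) = number of pivot columns = 1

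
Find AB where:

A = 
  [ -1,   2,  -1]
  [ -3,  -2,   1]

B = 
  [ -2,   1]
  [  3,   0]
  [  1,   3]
A is 2×3 and B is 3×2, so AB is 2×2. Each entry is (row of A)·(column of B):
AB[1,1] = (-1)(-2) + (2)(3) + (-1)(1) = 7
AB[1,2] = (-1)(1) + (2)(0) + (-1)(3) = -4
AB[2,1] = (-3)(-2) + (-2)(3) + (1)(1) = 1
AB[2,2] = (-3)(1) + (-2)(0) + (1)(3) = 0

AB = 
  [  7,  -4]
  [  1,   0]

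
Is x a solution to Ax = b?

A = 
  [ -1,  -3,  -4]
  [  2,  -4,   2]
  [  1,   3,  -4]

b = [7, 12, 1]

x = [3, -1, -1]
No

Ax = [4, 8, 4] ≠ b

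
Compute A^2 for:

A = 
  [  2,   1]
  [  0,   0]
A² = A·A:
A²[1,1] = (2)(2) + (1)(0) = 4
A²[1,2] = (2)(1) + (1)(0) = 2
A²[2,1] = (0)(2) + (0)(0) = 0
A²[2,2] = (0)(1) + (0)(0) = 0
A² = 
  [  4,   2]
  [  0,   0]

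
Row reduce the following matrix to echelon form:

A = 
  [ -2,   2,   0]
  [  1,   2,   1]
Row operations:
R2 → R2 + (1/2)·R1

Resulting echelon form:
REF = 
  [ -2,   2,   0]
  [  0,   3,   1]

Rank = 2 (number of non-zero pivot rows).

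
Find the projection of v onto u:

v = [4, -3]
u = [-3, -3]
proj_u(v) = [1/2, 1/2]

v·u = (4)(-3) + (-3)(-3) = -3
u·u = (-3)² + (-3)² = 18
proj_u(v) = (v·u / u·u) × u = (-3/18) × u = (-1/6) × u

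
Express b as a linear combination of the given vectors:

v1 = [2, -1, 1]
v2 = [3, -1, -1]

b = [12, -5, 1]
c1 = 3, c2 = 2

b = 3·v1 + 2·v2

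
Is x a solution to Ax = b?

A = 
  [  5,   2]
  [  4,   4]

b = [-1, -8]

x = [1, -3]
Yes

Ax = [-1, -8] = b ✓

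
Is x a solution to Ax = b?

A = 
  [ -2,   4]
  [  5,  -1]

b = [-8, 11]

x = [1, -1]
No

Ax = [-6, 6] ≠ b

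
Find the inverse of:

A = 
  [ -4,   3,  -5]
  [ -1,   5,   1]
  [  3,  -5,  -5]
det(A) = (-4)·((5)(-5) - (1)(-5)) - (3)·((-1)(-5) - (1)(3)) + (-5)·((-1)(-5) - (5)(3))
  = (-4)(-20) - (3)(2) + (-5)(-10)
  = 124
det(A) = 124 ≠ 0, so A is invertible.

Cofactors Cᵢⱼ = (-1)ⁱ⁺ʲ·Mᵢⱼ:
C = 
  [-20,  -2, -10]
  [ 40,  35, -11]
  [ 28,   9, -17]

adj(A) = Cᵀ:
adj(A) = 
  [-20,  40,  28]
  [ -2,  35,   9]
  [-10, -11, -17]

A⁻¹ = (1/124) · adj(A):
A⁻¹ = 
  [  -5/31,   10/31,    7/31]
  [  -1/62,  35/124,   9/124]
  [  -5/62, -11/124, -17/124]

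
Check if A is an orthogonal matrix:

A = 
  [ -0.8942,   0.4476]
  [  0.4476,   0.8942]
Yes

AᵀA = 
  [  0.9999,   0]
  [  0,   0.9999]
≈ I (equal to I up to the 4-dp rounding of the entries)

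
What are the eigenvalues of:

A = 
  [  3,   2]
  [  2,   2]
tr(A) = 5, det(A) = 2
Characteristic polynomial: λ² - tr(A)λ + det(A) = λ² - 5λ + 2
λ² - 5λ + 2 = 0  ⇒  λ = (5 ± √((-5)² - 4·(2)))/2 = (5 ± √(17))/2
  = (5 + √17)/2,  (5 - √17)/2

λ = (5 + √17)/2, (5 - √17)/2  (≈ 4.562, 0.4384)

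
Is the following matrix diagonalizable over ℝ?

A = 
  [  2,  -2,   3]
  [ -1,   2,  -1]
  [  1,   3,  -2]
Yes

Characteristic polynomial: det(λI - A) = λ³ - 2λ² - 6λ + 11
By the rational root theorem any rational root is an integer dividing 11; none of those is a root, so p(λ) has no rational roots and hence (being an irreducible cubic) no repeated roots.
Discriminant of the cubic: Δ = 469
Δ > 0 ⇒ three distinct real eigenvalues: λ ≈ -2.403, 1.684, 2.719
Three distinct real eigenvalues, so A has 3 independent eigenvectors.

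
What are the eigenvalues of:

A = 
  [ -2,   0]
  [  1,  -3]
tr(A) = -5, det(A) = 6
Characteristic polynomial: λ² - tr(A)λ + det(A) = λ² + 5λ + 6
λ² + 5λ + 6 = (λ + 3)(λ + 2)

λ = -2, -3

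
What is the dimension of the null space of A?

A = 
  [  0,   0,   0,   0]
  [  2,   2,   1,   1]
nullity(A) = 3

Row reduce:
Swap R1 ↔ R2
REF = 
  [  2,   2,   1,   1]
  [  0,   0,   0,   0]
Pivot columns: 1 → 1 pivot.
rank(A) = 1, so nullity(A) = 4 - 1 = 3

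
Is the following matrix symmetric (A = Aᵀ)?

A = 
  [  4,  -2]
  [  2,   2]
No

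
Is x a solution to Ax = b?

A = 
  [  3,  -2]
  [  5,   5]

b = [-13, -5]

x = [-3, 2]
Yes

Ax = [-13, -5] = b ✓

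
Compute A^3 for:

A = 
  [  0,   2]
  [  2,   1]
A² = A·A:
A²[1,1] = (0)(0) + (2)(2) = 4
A²[1,2] = (0)(2) + (2)(1) = 2
A²[2,1] = (2)(0) + (1)(2) = 2
A²[2,2] = (2)(2) + (1)(1) = 5
A² = 
  [  4,   2]
  [  2,   5]

A^3 = A^2·A:
A^3[1,1] = (4)(0) + (2)(2) = 4
A^3[1,2] = (4)(2) + (2)(1) = 10
A^3[2,1] = (2)(0) + (5)(2) = 10
A^3[2,2] = (2)(2) + (5)(1) = 9
A^3 = 
  [  4,  10]
  [ 10,   9]

Therefore
A^3 = 
  [  4,  10]
  [ 10,   9]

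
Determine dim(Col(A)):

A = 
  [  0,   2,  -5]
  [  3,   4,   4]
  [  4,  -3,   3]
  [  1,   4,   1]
Row reduce:
Swap R1 ↔ R2
R3 → R3 - (4/3)·R1
R4 → R4 - (1/3)·R1
R3 → R3 + (25/6)·R2
R4 → R4 - (4/3)·R2
R4 → R4 + (38/139)·R3
REF = 
  [     3,      4,      4]
  [     0,      2,     -5]
  [     0,      0, -139/6]
  [     0,      0,      0]
Pivot columns: 1, 2, 3 → 3 pivots.
dim(Col(A)) = number of pivot columns = 3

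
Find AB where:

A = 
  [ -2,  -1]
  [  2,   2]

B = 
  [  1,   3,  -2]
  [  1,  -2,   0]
A is 2×2 and B is 2×3, so AB is 2×3. Each entry is (row of A)·(column of B):
AB[1,1] = (-2)(1) + (-1)(1) = -3
AB[1,2] = (-2)(3) + (-1)(-2) = -4
AB[1,3] = (-2)(-2) + (-1)(0) = 4
AB[2,1] = (2)(1) + (2)(1) = 4
AB[2,2] = (2)(3) + (2)(-2) = 2
AB[2,3] = (2)(-2) + (2)(0) = -4

AB = 
  [ -3,  -4,   4]
  [  4,   2,  -4]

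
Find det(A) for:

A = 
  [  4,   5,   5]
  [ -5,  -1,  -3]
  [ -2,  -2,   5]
Cofactor expansion along row 1:
det(A) = (4)·((-1)(5) - (-3)(-2)) - (5)·((-5)(5) - (-3)(-2)) + (5)·((-5)(-2) - (-1)(-2))
  = (4)(-11) - (5)(-31) + (5)(8)
  = 151

det(A) = 151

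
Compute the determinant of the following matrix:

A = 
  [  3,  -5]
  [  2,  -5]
-5

For a 2×2 matrix, det = ad - bc = (3)(-5) - (-5)(2) = -5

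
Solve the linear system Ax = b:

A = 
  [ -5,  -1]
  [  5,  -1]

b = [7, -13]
Row reduce the augmented matrix [A|b]:
R2 → R2 + (1)·R1
REF = 
  [ -5,  -1,   7]
  [  0,  -2,  -6]

Back-substitution:
x₂ = (-6) / (-2) = 3
x₁ = (7 - (-1)(3)) / (-5) = -2

x = [-2, 3]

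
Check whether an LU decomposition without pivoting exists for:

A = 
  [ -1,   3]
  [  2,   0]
Yes.
A[1,1] = -1 ≠ 0, so Gaussian elimination proceeds without a row swap: multiplier ℓ₂₁ = (2)/(-1) = -2, and U[2,2] = 0 - (-2)(3) = 6.
L = 
  [  1,   0]
  [ -2,   1]
U = 
  [ -1,   3]
  [  0,   6]
Check row 2 of LU: [(-2)(-1), (-2)(3) + 6] = [2, 0] = row 2 of A ✓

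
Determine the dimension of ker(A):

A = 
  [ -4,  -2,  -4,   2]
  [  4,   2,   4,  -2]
nullity(A) = 3

Row reduce:
R2 → R2 + (1)·R1
REF = 
  [ -4,  -2,  -4,   2]
  [  0,   0,   0,   0]
Pivot columns: 1 → 1 pivot.
rank(A) = 1, so nullity(A) = 4 - 1 = 3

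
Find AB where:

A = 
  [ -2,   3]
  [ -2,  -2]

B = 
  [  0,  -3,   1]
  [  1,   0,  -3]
AB = 
  [  3,   6, -11]
  [ -2,   6,   4]

A is 2×2 and B is 2×3, so AB is 2×3. Each entry is (row of A)·(column of B):
AB[1,1] = (-2)(0) + (3)(1) = 3
AB[1,2] = (-2)(-3) + (3)(0) = 6
AB[1,3] = (-2)(1) + (3)(-3) = -11
AB[2,1] = (-2)(0) + (-2)(1) = -2
AB[2,2] = (-2)(-3) + (-2)(0) = 6
AB[2,3] = (-2)(1) + (-2)(-3) = 4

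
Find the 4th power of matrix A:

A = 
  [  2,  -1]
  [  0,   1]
A² = A·A:
A²[1,1] = (2)(2) + (-1)(0) = 4
A²[1,2] = (2)(-1) + (-1)(1) = -3
A²[2,1] = (0)(2) + (1)(0) = 0
A²[2,2] = (0)(-1) + (1)(1) = 1
A² = 
  [  4,  -3]
  [  0,   1]

A^3 = A^2·A:
A^3[1,1] = (4)(2) + (-3)(0) = 8
A^3[1,2] = (4)(-1) + (-3)(1) = -7
A^3[2,1] = (0)(2) + (1)(0) = 0
A^3[2,2] = (0)(-1) + (1)(1) = 1
A^3 = 
  [  8,  -7]
  [  0,   1]

A^4 = A^3·A:
A^4[1,1] = (8)(2) + (-7)(0) = 16
A^4[1,2] = (8)(-1) + (-7)(1) = -15
A^4[2,1] = (0)(2) + (1)(0) = 0
A^4[2,2] = (0)(-1) + (1)(1) = 1
A^4 = 
  [ 16, -15]
  [  0,   1]

Therefore
A^4 = 
  [ 16, -15]
  [  0,   1]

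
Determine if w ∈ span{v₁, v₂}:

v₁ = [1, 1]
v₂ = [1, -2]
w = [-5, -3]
Yes

Form the augmented matrix and row-reduce:
[v₁|v₂|w] = 
  [  1,   1,  -5]
  [  1,  -2,  -3]
R2 → R2 - (1)·R1
REF = 
  [  1,   1,  -5]
  [  0,  -3,   2]

No row of the form [0 0 | nonzero], so the system is consistent. Back-substitution gives c₁ = -13/3, c₂ = -2/3: w = (-13/3)·v₁ + (-2/3)·v₂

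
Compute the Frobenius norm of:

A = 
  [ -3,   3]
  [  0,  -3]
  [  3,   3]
||A||_F = 6.708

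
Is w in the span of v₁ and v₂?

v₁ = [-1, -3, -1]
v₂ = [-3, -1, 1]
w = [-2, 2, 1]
No

Form the augmented matrix and row-reduce:
[v₁|v₂|w] = 
  [ -1,  -3,  -2]
  [ -3,  -1,   2]
  [ -1,   1,   1]
R2 → R2 - (3)·R1
R3 → R3 - (1)·R1
R3 → R3 - (1/2)·R2
REF = 
  [ -1,  -3,  -2]
  [  0,   8,   8]
  [  0,   0,  -1]

Row 3 reads [0 0 | -1], i.e. 0 = -1, so the system is inconsistent and w ∉ span{v₁, v₂}.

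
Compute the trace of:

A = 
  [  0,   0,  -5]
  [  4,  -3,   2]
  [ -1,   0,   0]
-3

tr(A) = 0 + -3 + 0 = -3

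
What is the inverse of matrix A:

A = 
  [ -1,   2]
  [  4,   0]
det(A) = (-1)(0) - (2)(4) = -8
For a 2×2 matrix, A⁻¹ = (1/det(A)) · [[d, -b], [-c, a]]
    = (-1/8) · [[0, -2], [-4, -1]]

A⁻¹ = 
  [  0, 1/4]
  [1/2, 1/8]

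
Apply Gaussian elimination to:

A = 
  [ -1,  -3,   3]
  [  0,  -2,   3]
Row operations:
No row operations needed (already in echelon form).

Resulting echelon form:
REF = 
  [ -1,  -3,   3]
  [  0,  -2,   3]

Rank = 2 (number of non-zero pivot rows).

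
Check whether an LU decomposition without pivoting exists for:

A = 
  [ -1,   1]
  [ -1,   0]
Yes.
A[1,1] = -1 ≠ 0, so Gaussian elimination proceeds without a row swap: multiplier ℓ₂₁ = (-1)/(-1) = 1, and U[2,2] = 0 - (1)(1) = -1.
L = 
  [  1,   0]
  [  1,   1]
U = 
  [ -1,   1]
  [  0,  -1]
Check row 2 of LU: [(1)(-1), (1)(1) + (-1)] = [-1, 0] = row 2 of A ✓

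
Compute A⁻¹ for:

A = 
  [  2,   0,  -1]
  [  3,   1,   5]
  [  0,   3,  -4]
det(A) = (2)·((1)(-4) - (5)(3)) - (0)·((3)(-4) - (5)(0)) + (-1)·((3)(3) - (1)(0))
  = (2)(-19) - (0)(-12) + (-1)(9)
  = -47
det(A) = -47 ≠ 0, so A is invertible.

Cofactors Cᵢⱼ = (-1)ⁱ⁺ʲ·Mᵢⱼ:
C = 
  [-19,  12,   9]
  [ -3,  -8,  -6]
  [  1, -13,   2]

adj(A) = Cᵀ:
adj(A) = 
  [-19,  -3,   1]
  [ 12,  -8, -13]
  [  9,  -6,   2]

A⁻¹ = (-1/47) · adj(A):
A⁻¹ = 
  [ 19/47,   3/47,  -1/47]
  [-12/47,   8/47,  13/47]
  [ -9/47,   6/47,  -2/47]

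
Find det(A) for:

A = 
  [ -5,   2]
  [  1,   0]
For a 2×2 matrix, det = ad - bc = (-5)(0) - (2)(1) = -2

det(A) = -2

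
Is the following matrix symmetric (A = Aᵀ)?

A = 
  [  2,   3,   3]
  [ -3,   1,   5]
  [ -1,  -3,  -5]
No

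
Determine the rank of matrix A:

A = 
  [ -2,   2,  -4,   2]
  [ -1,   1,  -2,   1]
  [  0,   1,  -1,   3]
Row reduce:
R2 → R2 - (1/2)·R1
Swap R2 ↔ R3
REF = 
  [ -2,   2,  -4,   2]
  [  0,   1,  -1,   3]
  [  0,   0,   0,   0]
Pivot columns: 1, 2 → 2 pivots.

rank(A) = 2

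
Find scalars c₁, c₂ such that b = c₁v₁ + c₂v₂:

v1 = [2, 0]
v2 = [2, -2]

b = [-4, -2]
c1 = -3, c2 = 1

b = -3·v1 + 1·v2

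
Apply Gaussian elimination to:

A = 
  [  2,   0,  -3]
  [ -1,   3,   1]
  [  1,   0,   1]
Row operations:
R2 → R2 + (1/2)·R1
R3 → R3 - (1/2)·R1

Resulting echelon form:
REF = 
  [   2,    0,   -3]
  [   0,    3, -1/2]
  [   0,    0,  5/2]

Rank = 3 (number of non-zero pivot rows).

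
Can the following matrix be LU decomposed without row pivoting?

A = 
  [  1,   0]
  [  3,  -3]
Yes.
A[1,1] = 1 ≠ 0, so Gaussian elimination proceeds without a row swap: multiplier ℓ₂₁ = (3)/(1) = 3, and U[2,2] = -3 - (3)(0) = -3.
L = 
  [  1,   0]
  [  3,   1]
U = 
  [  1,   0]
  [  0,  -3]
Check row 2 of LU: [(3)(1), (3)(0) + (-3)] = [3, -3] = row 2 of A ✓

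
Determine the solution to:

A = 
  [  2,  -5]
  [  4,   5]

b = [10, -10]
x = [0, -2]

Row reduce the augmented matrix [A|b]:
R2 → R2 - (2)·R1
REF = 
  [  2,  -5,  10]
  [  0,  15, -30]

Back-substitution:
x₂ = (-30) / 15 = -2
x₁ = (10 - (-5)(-2)) / 2 = 0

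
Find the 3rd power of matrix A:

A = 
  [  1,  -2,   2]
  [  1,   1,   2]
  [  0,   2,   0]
A² = A·A:
A²[1,1] = (1)(1) + (-2)(1) + (2)(0) = -1
A²[1,2] = (1)(-2) + (-2)(1) + (2)(2) = 0
A²[1,3] = (1)(2) + (-2)(2) + (2)(0) = -2
A²[2,1] = (1)(1) + (1)(1) + (2)(0) = 2
A²[2,2] = (1)(-2) + (1)(1) + (2)(2) = 3
A²[2,3] = (1)(2) + (1)(2) + (2)(0) = 4
A²[3,1] = (0)(1) + (2)(1) + (0)(0) = 2
A²[3,2] = (0)(-2) + (2)(1) + (0)(2) = 2
A²[3,3] = (0)(2) + (2)(2) + (0)(0) = 4
A² = 
  [ -1,   0,  -2]
  [  2,   3,   4]
  [  2,   2,   4]

A^3 = A^2·A:
A^3[1,1] = (-1)(1) + (0)(1) + (-2)(0) = -1
A^3[1,2] = (-1)(-2) + (0)(1) + (-2)(2) = -2
A^3[1,3] = (-1)(2) + (0)(2) + (-2)(0) = -2
A^3[2,1] = (2)(1) + (3)(1) + (4)(0) = 5
A^3[2,2] = (2)(-2) + (3)(1) + (4)(2) = 7
A^3[2,3] = (2)(2) + (3)(2) + (4)(0) = 10
A^3[3,1] = (2)(1) + (2)(1) + (4)(0) = 4
A^3[3,2] = (2)(-2) + (2)(1) + (4)(2) = 6
A^3[3,3] = (2)(2) + (2)(2) + (4)(0) = 8
A^3 = 
  [ -1,  -2,  -2]
  [  5,   7,  10]
  [  4,   6,   8]

Therefore
A^3 = 
  [ -1,  -2,  -2]
  [  5,   7,  10]
  [  4,   6,   8]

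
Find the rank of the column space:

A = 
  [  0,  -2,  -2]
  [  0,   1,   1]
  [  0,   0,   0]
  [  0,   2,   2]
Row reduce:
R2 → R2 + (1/2)·R1
R4 → R4 + (1)·R1
REF = 
  [  0,  -2,  -2]
  [  0,   0,   0]
  [  0,   0,   0]
  [  0,   0,   0]
Pivot columns: 2 → 1 pivot.
dim(Col(A)) = number of pivot columns = 1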